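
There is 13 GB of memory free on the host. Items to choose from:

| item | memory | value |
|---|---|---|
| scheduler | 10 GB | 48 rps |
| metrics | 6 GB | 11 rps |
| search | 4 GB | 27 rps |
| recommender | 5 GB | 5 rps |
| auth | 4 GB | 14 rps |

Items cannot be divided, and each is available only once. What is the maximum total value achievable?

This is a 0/1 knapsack; check combinations near the capacity.
- scheduler: memory 10, value 48
- search+recommender+auth: memory 4+5+4=13, value 27+5+14=46
- search+auth: memory 4+4=8, value 27+14=41
Best: 48 rps.

48 rps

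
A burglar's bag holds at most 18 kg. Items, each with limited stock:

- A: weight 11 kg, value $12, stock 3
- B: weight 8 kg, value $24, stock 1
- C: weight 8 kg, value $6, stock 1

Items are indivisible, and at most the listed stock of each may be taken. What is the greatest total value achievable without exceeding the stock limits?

$30

Best selections within weight 18 and stock limits:
- 1×B + 1×C: weight 16, value 30
- 1×B: weight 8, value 24
- 1×A: weight 11, value 12
Best: $30.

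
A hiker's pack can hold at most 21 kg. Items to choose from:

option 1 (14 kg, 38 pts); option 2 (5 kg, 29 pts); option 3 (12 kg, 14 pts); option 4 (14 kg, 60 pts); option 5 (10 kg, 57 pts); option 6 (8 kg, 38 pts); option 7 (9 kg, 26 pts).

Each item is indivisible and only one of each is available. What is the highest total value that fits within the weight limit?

95 pts

Check high-value combinations within 21 kg:
- option 5+option 6: weight 10+8=18, value 57+38=95
- option 2+option 4: weight 5+14=19, value 29+60=89
- option 2+option 5: weight 5+10=15, value 29+57=86
- option 5+option 7: weight 10+9=19, value 57+26=83
- option 2+option 6: weight 5+8=13, value 29+38=67
Best: 95 pts.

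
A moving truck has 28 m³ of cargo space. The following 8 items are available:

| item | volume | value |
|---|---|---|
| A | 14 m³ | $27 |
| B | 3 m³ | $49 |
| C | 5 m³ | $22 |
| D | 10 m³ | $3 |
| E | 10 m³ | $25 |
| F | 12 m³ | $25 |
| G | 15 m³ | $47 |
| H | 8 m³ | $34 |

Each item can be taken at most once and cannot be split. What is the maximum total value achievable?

Check high-value combinations within 28 m³:
- B+C+E+H: volume 3+5+10+8=26, value 49+22+25+34=130
- B+G+H: volume 3+15+8=26, value 49+47+34=130
- B+C+F+H: volume 3+5+12+8=28, value 49+22+25+34=130
- B+E+G: volume 3+10+15=28, value 49+25+47=121
Best: $130.

$130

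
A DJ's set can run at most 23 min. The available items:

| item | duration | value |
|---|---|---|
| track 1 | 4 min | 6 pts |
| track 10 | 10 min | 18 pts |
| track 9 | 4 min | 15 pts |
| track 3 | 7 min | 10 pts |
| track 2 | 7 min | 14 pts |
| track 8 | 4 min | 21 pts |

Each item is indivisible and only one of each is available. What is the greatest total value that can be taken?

This is a 0/1 knapsack; check combinations near the capacity.
- track 1+track 10+track 9+track 8: duration 4+10+4+4=22, value 6+18+15+21=60
- track 9+track 3+track 2+track 8: duration 4+7+7+4=22, value 15+10+14+21=60
- track 1+track 9+track 2+track 8: duration 4+4+7+4=19, value 6+15+14+21=56
Best: 60 pts.

60 pts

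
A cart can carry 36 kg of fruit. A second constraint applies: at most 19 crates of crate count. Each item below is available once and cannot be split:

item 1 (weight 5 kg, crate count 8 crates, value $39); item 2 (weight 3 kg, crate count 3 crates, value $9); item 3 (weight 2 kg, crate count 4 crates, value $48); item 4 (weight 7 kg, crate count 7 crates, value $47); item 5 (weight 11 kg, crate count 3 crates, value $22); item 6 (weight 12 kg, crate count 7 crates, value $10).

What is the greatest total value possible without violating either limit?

$134

Feasible sets respecting both limits:
- item 1+item 3+item 4: weight 14, crate count 19, value 134
- item 2+item 3+item 4+item 5: weight 23, crate count 17, value 126
- item 1+item 2+item 3+item 5: weight 21, crate count 18, value 118
Best: $134.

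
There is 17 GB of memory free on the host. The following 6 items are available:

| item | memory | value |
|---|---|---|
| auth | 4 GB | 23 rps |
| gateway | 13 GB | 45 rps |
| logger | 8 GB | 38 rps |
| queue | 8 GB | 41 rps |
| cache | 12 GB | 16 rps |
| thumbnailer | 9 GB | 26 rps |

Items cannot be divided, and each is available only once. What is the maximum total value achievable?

Check high-value combinations within 17 GB:
- logger+queue: memory 8+8=16, value 38+41=79
- auth+gateway: memory 4+13=17, value 23+45=68
- queue+thumbnailer: memory 8+9=17, value 41+26=67
- auth+queue: memory 4+8=12, value 23+41=64
Best: 79 rps.

79 rps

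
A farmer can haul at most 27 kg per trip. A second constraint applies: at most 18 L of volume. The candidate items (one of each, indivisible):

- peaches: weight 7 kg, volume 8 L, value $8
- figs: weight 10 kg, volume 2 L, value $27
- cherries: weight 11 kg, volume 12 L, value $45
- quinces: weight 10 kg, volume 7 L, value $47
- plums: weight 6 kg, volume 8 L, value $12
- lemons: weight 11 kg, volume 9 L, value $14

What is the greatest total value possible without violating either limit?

Feasible sets respecting both limits:
- figs+quinces+plums: weight 26, volume 17, value 86
- peaches+figs+quinces: weight 27, volume 17, value 82
- figs+quinces: weight 20, volume 9, value 74
Best: $86.

$86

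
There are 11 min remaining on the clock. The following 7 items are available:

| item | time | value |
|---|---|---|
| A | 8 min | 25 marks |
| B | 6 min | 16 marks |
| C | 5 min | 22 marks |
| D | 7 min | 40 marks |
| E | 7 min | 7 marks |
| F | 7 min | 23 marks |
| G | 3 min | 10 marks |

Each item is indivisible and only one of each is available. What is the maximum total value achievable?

50 marks

Check high-value combinations within 11 min:
- D+G: time 7+3=10, value 40+10=50
- D: time 7, value 40
- B+C: time 6+5=11, value 16+22=38
Best: 50 marks.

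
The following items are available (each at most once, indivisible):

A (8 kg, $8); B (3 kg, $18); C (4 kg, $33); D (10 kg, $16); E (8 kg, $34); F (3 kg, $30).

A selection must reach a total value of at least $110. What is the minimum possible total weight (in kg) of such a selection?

Subsets with value ≥ 110, sorted by total weight:
- B+C+E+F: weight 18, value 115
- C+D+E+F: weight 25, value 113
Minimum weight: 18 kg.

18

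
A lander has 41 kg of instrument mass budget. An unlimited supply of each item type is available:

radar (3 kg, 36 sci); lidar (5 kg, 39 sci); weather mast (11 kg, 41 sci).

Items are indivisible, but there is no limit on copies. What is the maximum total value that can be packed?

Best value-per-unit is radar at 36/3; filling with it alone gives 13×36 = 468.
Optimal mix: 12×radar + 1×lidar → mass 41, value 471.

471 sci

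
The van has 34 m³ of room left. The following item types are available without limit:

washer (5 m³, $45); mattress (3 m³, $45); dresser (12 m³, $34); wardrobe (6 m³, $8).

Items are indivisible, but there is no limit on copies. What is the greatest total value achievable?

$495

Best value-per-unit is mattress at 45/3, and filling with it alone uses volume 11×3=33. No mix of the others beats 11×45 = 495.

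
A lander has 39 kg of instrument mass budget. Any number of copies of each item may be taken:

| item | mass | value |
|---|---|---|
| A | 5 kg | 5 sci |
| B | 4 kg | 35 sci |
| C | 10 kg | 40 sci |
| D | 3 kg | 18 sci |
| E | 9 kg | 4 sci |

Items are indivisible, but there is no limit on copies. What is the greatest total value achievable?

333 sci

Best value-per-unit is B at 35/4; filling with it alone gives 9×35 = 315.
Optimal mix: 9×B + 1×D → mass 39, value 333.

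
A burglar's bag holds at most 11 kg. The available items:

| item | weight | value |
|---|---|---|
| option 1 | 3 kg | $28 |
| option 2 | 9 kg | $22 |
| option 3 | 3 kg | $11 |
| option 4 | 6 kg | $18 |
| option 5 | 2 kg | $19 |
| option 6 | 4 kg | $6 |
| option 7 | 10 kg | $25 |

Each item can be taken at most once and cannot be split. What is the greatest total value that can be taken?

Check high-value combinations within 11 kg:
- option 1+option 4+option 5: weight 3+6+2=11, value 28+18+19=65
- option 1+option 3+option 5: weight 3+3+2=8, value 28+11+19=58
- option 1+option 5+option 6: weight 3+2+4=9, value 28+19+6=53
- option 3+option 4+option 5: weight 3+6+2=11, value 11+18+19=48
- option 1+option 5: weight 3+2=5, value 28+19=47
Best: $65.

$65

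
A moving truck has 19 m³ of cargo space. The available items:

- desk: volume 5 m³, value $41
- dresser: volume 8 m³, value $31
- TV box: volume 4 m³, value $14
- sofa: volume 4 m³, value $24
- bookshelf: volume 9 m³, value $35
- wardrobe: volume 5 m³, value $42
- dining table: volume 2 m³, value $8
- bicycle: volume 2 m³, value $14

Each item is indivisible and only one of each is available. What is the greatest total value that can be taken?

$129

Check high-value combinations within 19 m³:
- desk+sofa+wardrobe+dining table+bicycle: volume 5+4+5+2+2=18, value 41+24+42+8+14=129
- desk+sofa+wardrobe+bicycle: volume 5+4+5+2=16, value 41+24+42+14=121
- desk+TV box+sofa+wardrobe: volume 5+4+4+5=18, value 41+14+24+42=121
Best: $129.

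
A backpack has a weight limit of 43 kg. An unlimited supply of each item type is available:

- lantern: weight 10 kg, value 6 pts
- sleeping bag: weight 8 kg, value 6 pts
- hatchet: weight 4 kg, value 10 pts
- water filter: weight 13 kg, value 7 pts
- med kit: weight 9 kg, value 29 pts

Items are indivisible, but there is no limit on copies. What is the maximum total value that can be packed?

127 pts

Best value-per-unit is med kit at 29/9; filling with it alone gives 4×29 = 116.
Optimal mix: 4×hatchet + 3×med kit → weight 43, value 127.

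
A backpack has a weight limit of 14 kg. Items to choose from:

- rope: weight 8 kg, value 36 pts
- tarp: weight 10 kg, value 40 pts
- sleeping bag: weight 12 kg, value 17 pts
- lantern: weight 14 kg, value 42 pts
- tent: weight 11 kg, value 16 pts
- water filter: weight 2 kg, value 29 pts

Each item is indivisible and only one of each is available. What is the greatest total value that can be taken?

69 pts

Check high-value combinations within 14 kg:
- tarp+water filter: weight 10+2=12, value 40+29=69
- rope+water filter: weight 8+2=10, value 36+29=65
- sleeping bag+water filter: weight 12+2=14, value 17+29=46
Best: 69 pts.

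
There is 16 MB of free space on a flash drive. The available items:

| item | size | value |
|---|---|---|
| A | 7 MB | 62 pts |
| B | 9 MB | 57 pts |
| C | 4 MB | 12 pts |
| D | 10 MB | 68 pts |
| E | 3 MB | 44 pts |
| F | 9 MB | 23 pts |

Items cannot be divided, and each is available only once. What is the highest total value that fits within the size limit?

Check high-value combinations within 16 MB:
- A+B: size 7+9=16, value 62+57=119
- A+C+E: size 7+4+3=14, value 62+12+44=118
- B+C+E: size 9+4+3=16, value 57+12+44=113
- D+E: size 10+3=13, value 68+44=112
- A+E: size 7+3=10, value 62+44=106
Best: 119 pts.

119 pts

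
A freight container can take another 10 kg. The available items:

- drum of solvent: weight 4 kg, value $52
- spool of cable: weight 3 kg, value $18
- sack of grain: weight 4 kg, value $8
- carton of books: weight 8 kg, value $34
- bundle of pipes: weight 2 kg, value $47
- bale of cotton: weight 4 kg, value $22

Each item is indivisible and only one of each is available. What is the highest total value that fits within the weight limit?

Check high-value combinations within 10 kg:
- drum of solvent+bundle of pipes+bale of cotton: weight 4+2+4=10, value 52+47+22=121
- drum of solvent+spool of cable+bundle of pipes: weight 4+3+2=9, value 52+18+47=117
- drum of solvent+sack of grain+bundle of pipes: weight 4+4+2=10, value 52+8+47=107
- drum of solvent+bundle of pipes: weight 4+2=6, value 52+47=99
- spool of cable+bundle of pipes+bale of cotton: weight 3+2+4=9, value 18+47+22=87
Best: $121.

$121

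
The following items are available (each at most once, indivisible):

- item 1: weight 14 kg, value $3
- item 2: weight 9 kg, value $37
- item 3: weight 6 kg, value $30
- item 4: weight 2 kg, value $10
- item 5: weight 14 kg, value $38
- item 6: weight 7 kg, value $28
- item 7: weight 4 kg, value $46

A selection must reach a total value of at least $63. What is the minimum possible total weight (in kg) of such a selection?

10

Subsets with value ≥ 63, sorted by total weight:
- item 3+item 7: weight 10, value 76
- item 6+item 7: weight 11, value 74
- item 3+item 4+item 7: weight 12, value 86
- item 4+item 6+item 7: weight 13, value 84
Minimum weight: 10 kg.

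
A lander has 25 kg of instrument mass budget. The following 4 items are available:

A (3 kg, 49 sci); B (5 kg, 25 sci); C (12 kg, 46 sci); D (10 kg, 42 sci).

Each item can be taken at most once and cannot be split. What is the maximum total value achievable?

137 sci

This is a 0/1 knapsack; check combinations near the capacity.
- A+C+D: mass 3+12+10=25, value 49+46+42=137
- A+B+C: mass 3+5+12=20, value 49+25+46=120
- A+B+D: mass 3+5+10=18, value 49+25+42=116
- A+C: mass 3+12=15, value 49+46=95
- A+D: mass 3+10=13, value 49+42=91
Best: 137 sci.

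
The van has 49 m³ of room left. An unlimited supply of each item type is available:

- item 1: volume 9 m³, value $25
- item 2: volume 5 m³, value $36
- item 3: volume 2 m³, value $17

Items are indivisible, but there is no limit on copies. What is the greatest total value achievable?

Best value-per-unit is item 3 at 17/2; filling with it alone gives 24×17 = 408.
Optimal mix: 1×item 2 + 22×item 3 → volume 49, value 410.

$410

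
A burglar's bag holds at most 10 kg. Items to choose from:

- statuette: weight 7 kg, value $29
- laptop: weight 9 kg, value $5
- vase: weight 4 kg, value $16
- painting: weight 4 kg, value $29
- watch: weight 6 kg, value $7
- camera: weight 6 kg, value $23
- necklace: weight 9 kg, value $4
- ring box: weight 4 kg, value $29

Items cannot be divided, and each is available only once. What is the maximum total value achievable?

Check high-value combinations within 10 kg:
- painting+ring box: weight 4+4=8, value 29+29=58
- painting+camera: weight 4+6=10, value 29+23=52
- camera+ring box: weight 6+4=10, value 23+29=52
Best: $58.

$58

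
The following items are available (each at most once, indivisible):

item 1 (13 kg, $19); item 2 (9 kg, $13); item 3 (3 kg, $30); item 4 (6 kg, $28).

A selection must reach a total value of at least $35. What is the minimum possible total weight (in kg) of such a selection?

9

Subsets with value ≥ 35, sorted by total weight:
- item 3+item 4: weight 9, value 58
- item 2+item 3: weight 12, value 43
Minimum weight: 9 kg.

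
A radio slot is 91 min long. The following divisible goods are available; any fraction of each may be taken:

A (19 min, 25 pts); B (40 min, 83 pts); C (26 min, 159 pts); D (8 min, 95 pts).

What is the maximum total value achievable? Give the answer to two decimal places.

359.37

Take in order of value per unit:
- D (95/8 per unit): all 8 → value 95, running total 95.00
- C (159/26 per unit): all 26 → value 159, running total 254.00
- B (83/40 per unit): all 40 → value 83, running total 337.00
- A (25/19 per unit): 17 of 19 → value 17×25/19 = 22.3684, running total 359.37
Total 359.37.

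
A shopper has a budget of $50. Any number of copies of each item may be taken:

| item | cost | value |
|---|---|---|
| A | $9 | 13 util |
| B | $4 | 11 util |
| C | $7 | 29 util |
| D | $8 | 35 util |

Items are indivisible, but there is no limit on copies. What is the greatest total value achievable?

Best value-per-unit is D at 35/8, and filling with it alone uses cost 6×8=48. No mix of the others beats 6×35 = 210.

210 util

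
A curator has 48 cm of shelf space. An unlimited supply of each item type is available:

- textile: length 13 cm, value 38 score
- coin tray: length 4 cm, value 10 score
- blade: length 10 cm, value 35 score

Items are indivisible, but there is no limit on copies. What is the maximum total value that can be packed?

Best value-per-unit is blade at 35/10; filling with it alone gives 4×35 = 140.
Optimal mix: 2×coin tray + 4×blade → length 48, value 160.

160 score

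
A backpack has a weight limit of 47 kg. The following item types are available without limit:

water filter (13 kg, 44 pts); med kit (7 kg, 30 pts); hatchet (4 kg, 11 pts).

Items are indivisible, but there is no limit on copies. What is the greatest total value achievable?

Best value-per-unit is med kit at 30/7; filling with it alone gives 6×30 = 180.
Optimal mix: 6×med kit + 1×hatchet → weight 46, value 191.

191 pts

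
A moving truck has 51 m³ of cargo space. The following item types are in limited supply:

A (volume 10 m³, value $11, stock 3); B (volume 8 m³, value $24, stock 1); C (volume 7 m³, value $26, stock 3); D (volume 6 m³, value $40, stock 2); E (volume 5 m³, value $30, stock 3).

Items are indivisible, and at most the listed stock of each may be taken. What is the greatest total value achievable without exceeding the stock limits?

Best selections within volume 51 and stock limits:
- 3×C + 2×D + 3×E: volume 48, value 248
- 1×B + 2×C + 2×D + 3×E: volume 49, value 246
Best: $248.

$248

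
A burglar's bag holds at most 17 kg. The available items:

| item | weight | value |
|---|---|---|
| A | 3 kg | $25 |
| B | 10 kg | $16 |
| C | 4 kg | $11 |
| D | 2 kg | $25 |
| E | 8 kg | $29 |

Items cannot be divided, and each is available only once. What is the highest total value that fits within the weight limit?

Check high-value combinations within 17 kg:
- A+C+D+E: weight 3+4+2+8=17, value 25+11+25+29=90
- A+D+E: weight 3+2+8=13, value 25+25+29=79
- A+B+D: weight 3+10+2=15, value 25+16+25=66
Best: $90.

$90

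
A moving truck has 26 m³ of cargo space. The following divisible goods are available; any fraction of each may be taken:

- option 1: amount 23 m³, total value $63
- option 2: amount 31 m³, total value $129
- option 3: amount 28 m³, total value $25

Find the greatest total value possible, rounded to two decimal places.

Take in order of value per unit:
- option 2 (129/31 per unit): 26 of 31 → value 26×129/31 = 108.1935, running total 108.19
Total 108.19.

108.19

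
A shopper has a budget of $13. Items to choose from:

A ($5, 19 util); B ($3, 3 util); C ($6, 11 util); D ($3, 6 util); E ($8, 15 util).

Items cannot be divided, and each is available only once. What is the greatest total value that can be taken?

Check high-value combinations within $13:
- A+E: cost 5+8=13, value 19+15=34
- A+C: cost 5+6=11, value 19+11=30
- A+B+D: cost 5+3+3=11, value 19+3+6=28
Best: 34 util.

34 util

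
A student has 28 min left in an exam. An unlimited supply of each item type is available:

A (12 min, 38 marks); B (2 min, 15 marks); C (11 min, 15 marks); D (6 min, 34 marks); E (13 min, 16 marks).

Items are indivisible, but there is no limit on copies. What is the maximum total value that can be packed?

210 marks

Best value-per-unit is B at 15/2, and filling with it alone uses time 14×2=28. No mix of the others beats 14×15 = 210.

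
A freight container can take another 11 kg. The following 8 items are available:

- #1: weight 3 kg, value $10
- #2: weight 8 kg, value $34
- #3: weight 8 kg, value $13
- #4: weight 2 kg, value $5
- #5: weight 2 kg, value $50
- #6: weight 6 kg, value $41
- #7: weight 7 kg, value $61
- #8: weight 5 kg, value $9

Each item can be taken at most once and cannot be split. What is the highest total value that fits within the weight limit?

$116

This is a 0/1 knapsack; check combinations near the capacity.
- #4+#5+#7: weight 2+2+7=11, value 5+50+61=116
- #5+#7: weight 2+7=9, value 50+61=111
- #1+#5+#6: weight 3+2+6=11, value 10+50+41=101
- #4+#5+#6: weight 2+2+6=10, value 5+50+41=96
- #5+#6: weight 2+6=8, value 50+41=91
Best: $116.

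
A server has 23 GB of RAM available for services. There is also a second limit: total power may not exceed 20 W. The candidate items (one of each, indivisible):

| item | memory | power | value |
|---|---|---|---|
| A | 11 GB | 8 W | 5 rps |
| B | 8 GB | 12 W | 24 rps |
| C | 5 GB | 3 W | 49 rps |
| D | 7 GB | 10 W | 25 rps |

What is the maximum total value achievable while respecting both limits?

74 rps

Feasible sets respecting both limits:
- C+D: memory 12, power 13, value 74
- B+C: memory 13, power 15, value 73
- A+C: memory 16, power 11, value 54
Best: 74 rps.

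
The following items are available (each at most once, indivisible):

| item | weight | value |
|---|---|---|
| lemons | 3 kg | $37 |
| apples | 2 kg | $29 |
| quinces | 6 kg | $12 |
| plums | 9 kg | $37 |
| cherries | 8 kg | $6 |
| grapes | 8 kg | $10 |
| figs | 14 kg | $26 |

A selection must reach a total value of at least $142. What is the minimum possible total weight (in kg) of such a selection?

Subsets with value ≥ 142, sorted by total weight:
- lemons+apples+quinces+plums+grapes+figs: weight 42, value 151
- lemons+apples+quinces+plums+cherries+figs: weight 42, value 147
- lemons+apples+plums+cherries+grapes+figs: weight 44, value 145
Minimum weight: 42 kg.

42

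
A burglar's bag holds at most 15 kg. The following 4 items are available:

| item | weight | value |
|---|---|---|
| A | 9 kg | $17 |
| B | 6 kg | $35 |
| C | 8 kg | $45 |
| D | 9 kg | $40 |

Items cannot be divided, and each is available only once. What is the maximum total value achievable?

Check high-value combinations within 15 kg:
- B+C: weight 6+8=14, value 35+45=80
- B+D: weight 6+9=15, value 35+40=75
- A+B: weight 9+6=15, value 17+35=52
- C: weight 8, value 45
Best: $80.

$80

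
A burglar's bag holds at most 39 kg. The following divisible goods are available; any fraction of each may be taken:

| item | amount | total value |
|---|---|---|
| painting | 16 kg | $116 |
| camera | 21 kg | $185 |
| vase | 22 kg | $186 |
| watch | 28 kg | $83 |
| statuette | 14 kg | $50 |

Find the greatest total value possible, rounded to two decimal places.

Take in order of value per unit:
- camera (185/21 per unit): all 21 → value 185, running total 185.00
- vase (186/22 per unit): 18 of 22 → value 18×186/22 = 152.1818, running total 337.18
Total 337.18.

337.18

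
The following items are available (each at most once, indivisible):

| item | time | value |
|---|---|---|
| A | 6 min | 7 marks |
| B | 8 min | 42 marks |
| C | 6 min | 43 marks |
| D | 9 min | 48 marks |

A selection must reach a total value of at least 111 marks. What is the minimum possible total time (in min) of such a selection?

23

Subsets with value ≥ 111, sorted by total time:
- B+C+D: time 23, value 133
- A+B+C+D: time 29, value 140
Minimum time: 23 min.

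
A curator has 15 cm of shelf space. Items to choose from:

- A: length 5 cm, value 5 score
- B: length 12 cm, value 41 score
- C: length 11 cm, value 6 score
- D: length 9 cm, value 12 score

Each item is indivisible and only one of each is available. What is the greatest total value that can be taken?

Check high-value combinations within 15 cm:
- B: length 12, value 41
- A+D: length 5+9=14, value 5+12=17
- D: length 9, value 12
- C: length 11, value 6
- A: length 5, value 5
Best: 41 score.

41 score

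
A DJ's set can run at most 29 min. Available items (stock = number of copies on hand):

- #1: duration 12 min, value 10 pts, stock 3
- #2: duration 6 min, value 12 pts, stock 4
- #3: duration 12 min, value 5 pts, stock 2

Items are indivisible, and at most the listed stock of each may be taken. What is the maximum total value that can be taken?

48 pts

Best selections within duration 29 and stock limits:
- 4×#2: duration 24, value 48
- 3×#2: duration 18, value 36
Best: 48 pts.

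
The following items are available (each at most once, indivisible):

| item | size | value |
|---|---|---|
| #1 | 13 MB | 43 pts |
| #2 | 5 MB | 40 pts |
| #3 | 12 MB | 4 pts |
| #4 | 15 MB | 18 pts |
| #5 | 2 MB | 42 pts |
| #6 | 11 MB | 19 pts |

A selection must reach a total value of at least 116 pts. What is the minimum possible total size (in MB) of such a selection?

Subsets with value ≥ 116, sorted by total size:
- #1+#2+#5: size 20, value 125
- #1+#2+#5+#6: size 31, value 144
Minimum size: 20 MB.

20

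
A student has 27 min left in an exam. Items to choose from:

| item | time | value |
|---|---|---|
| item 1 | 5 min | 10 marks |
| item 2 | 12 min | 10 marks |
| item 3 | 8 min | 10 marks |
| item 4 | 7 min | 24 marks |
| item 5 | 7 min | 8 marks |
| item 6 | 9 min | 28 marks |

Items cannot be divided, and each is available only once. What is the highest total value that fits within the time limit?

Check high-value combinations within 27 min:
- item 1+item 4+item 6: time 5+7+9=21, value 10+24+28=62
- item 3+item 4+item 6: time 8+7+9=24, value 10+24+28=62
- item 4+item 5+item 6: time 7+7+9=23, value 24+8+28=60
- item 4+item 6: time 7+9=16, value 24+28=52
Best: 62 marks.

62 marks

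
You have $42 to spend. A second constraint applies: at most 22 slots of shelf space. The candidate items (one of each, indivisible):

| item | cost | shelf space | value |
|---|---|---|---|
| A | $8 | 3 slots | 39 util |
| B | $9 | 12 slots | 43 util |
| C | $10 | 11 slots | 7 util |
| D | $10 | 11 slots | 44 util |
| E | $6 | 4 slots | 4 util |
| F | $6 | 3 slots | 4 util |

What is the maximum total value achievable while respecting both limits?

91 util

Feasible sets respecting both limits:
- A+D+E+F: cost 30, shelf space 21, value 91
- A+B+E+F: cost 29, shelf space 22, value 90
- A+D+E: cost 24, shelf space 18, value 87
Best: 91 util.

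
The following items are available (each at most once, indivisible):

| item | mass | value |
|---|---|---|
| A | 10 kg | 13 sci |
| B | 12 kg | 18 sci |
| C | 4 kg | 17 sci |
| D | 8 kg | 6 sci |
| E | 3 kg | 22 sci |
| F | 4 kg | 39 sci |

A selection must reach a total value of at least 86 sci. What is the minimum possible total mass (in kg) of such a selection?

21

Subsets with value ≥ 86, sorted by total mass:
- A+C+E+F: mass 21, value 91
- B+C+E+F: mass 23, value 96
- A+C+D+E+F: mass 29, value 97
Minimum mass: 21 kg.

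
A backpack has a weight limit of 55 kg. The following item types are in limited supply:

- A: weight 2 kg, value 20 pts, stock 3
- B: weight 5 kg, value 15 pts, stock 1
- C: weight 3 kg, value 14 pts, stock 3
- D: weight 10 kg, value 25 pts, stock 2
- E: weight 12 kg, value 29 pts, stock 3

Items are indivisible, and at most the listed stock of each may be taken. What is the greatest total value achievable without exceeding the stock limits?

Top feasible selections:
- 3×A + 1×B + 3×C + 1×D + 2×E: weight 54, value 200
- 3×A + 1×B + 3×C + 2×D + 1×E: weight 52, value 196
Best: 200 pts.

200 pts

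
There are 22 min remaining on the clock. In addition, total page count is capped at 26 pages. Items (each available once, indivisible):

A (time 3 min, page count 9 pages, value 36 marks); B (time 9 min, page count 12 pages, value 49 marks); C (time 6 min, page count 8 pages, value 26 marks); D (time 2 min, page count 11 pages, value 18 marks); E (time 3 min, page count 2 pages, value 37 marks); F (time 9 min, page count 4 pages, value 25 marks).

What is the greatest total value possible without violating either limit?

124 marks

Feasible sets respecting both limits:
- A+C+E+F: time 21, page count 23, value 124
- A+B+E: time 15, page count 23, value 122
- A+D+E+F: time 17, page count 26, value 116
- B+C+E: time 18, page count 22, value 112
Best: 124 marks.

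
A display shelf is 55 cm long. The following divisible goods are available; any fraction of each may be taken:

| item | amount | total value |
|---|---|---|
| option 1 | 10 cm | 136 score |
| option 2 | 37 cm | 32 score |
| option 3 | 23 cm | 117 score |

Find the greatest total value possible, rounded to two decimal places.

272.03

Take in order of value per unit:
- option 1 (136/10 per unit): all 10 → value 136, running total 136.00
- option 3 (117/23 per unit): all 23 → value 117, running total 253.00
- option 2 (32/37 per unit): 22 of 37 → value 22×32/37 = 19.0270, running total 272.03
Total 272.03.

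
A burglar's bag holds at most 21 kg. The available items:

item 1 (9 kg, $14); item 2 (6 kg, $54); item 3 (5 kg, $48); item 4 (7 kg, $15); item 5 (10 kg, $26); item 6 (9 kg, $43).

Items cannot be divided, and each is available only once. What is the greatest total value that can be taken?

Check high-value combinations within 21 kg:
- item 2+item 3+item 6: weight 6+5+9=20, value 54+48+43=145
- item 2+item 3+item 5: weight 6+5+10=21, value 54+48+26=128
- item 2+item 3+item 4: weight 6+5+7=18, value 54+48+15=117
Best: $145.

$145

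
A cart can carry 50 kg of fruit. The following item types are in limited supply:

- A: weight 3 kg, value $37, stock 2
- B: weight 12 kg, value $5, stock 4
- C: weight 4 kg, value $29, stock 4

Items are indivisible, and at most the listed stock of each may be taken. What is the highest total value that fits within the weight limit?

$200

Best selections within weight 50 and stock limits:
- 2×A + 2×B + 4×C: weight 46, value 200
- 2×A + 1×B + 4×C: weight 34, value 195
- 2×A + 4×C: weight 22, value 190
- 2×A + 2×B + 3×C: weight 42, value 171
Best: $200.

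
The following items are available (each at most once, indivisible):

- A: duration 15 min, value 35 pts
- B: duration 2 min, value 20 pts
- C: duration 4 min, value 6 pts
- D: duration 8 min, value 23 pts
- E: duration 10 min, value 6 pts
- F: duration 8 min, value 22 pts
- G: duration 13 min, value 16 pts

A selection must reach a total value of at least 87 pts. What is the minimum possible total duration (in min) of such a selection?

Subsets with value ≥ 87, sorted by total duration:
- A+B+D+F: duration 33, value 100
- B+C+D+F+G: duration 35, value 87
- A+B+C+D+F: duration 37, value 106
- A+B+D+G: duration 38, value 94
Minimum duration: 33 min.

33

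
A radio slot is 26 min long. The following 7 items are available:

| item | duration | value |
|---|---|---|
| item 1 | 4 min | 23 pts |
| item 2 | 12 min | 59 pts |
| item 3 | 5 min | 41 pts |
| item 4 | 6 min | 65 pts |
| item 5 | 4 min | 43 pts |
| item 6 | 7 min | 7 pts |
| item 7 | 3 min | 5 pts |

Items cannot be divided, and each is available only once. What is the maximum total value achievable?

Check high-value combinations within 26 min:
- item 1+item 2+item 4+item 5: duration 4+12+6+4=26, value 23+59+65+43=190
- item 1+item 3+item 4+item 5+item 6: duration 4+5+6+4+7=26, value 23+41+65+43+7=179
- item 1+item 3+item 4+item 5+item 7: duration 4+5+6+4+3=22, value 23+41+65+43+5=177
Best: 190 pts.

190 pts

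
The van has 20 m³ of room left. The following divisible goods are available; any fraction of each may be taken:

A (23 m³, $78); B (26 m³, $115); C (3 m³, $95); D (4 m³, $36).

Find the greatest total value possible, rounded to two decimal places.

Take in order of value per unit:
- C (95/3 per unit): all 3 → value 95, running total 95.00
- D (36/4 per unit): all 4 → value 36, running total 131.00
- B (115/26 per unit): 13 of 26 → value 13×115/26 = 57.5000, running total 188.50
Total 188.50.

188.50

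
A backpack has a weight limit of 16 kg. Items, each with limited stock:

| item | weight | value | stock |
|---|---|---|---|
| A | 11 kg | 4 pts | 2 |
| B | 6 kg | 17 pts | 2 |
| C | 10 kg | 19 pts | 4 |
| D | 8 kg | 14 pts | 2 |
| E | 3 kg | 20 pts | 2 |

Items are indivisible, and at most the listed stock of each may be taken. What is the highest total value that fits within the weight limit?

Best selections within weight 16 and stock limits:
- 1×C + 2×E: weight 16, value 59
- 1×B + 2×E: weight 12, value 57
- 1×D + 2×E: weight 14, value 54
Best: 59 pts.

59 pts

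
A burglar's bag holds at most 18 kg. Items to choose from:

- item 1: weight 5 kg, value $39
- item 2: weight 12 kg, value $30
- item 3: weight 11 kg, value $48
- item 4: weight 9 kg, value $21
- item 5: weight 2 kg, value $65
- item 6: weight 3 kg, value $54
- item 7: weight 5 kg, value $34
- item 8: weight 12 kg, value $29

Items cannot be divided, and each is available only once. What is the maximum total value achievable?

$192

Check high-value combinations within 18 kg:
- item 1+item 5+item 6+item 7: weight 5+2+3+5=15, value 39+65+54+34=192
- item 3+item 5+item 6: weight 11+2+3=16, value 48+65+54=167
- item 1+item 5+item 6: weight 5+2+3=10, value 39+65+54=158
Best: $192.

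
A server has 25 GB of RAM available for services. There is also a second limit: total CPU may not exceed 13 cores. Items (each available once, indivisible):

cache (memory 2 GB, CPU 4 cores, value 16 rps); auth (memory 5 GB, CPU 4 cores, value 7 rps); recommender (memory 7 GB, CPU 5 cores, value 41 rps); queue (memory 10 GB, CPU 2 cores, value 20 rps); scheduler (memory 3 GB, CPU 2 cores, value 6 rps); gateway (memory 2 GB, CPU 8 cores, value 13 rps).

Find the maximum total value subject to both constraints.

Feasible sets respecting both limits:
- cache+recommender+queue+scheduler: memory 22, CPU 13, value 83
- cache+recommender+queue: memory 19, CPU 11, value 77
- auth+recommender+queue+scheduler: memory 25, CPU 13, value 74
- auth+recommender+queue: memory 22, CPU 11, value 68
Best: 83 rps.

83 rps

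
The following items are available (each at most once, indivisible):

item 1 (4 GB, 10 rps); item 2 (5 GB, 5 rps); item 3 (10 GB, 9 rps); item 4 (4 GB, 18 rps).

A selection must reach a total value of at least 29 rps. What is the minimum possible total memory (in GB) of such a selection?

13

Subsets with value ≥ 29, sorted by total memory:
- item 1+item 2+item 4: memory 13, value 33
- item 1+item 3+item 4: memory 18, value 37
Minimum memory: 13 GB.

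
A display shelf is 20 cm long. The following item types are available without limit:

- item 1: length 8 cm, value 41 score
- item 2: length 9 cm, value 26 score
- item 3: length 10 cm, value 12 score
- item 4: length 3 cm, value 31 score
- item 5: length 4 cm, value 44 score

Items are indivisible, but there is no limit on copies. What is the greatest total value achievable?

220 score

Best value-per-unit is item 5 at 44/4, and filling with it alone uses length 5×4=20. No mix of the others beats 5×44 = 220.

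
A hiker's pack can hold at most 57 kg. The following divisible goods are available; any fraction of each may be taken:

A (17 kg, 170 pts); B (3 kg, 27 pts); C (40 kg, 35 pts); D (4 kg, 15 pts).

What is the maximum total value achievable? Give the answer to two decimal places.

Take in order of value per unit:
- A (170/17 per unit): all 17 → value 170, running total 170.00
- B (27/3 per unit): all 3 → value 27, running total 197.00
- D (15/4 per unit): all 4 → value 15, running total 212.00
- C (35/40 per unit): 33 of 40 → value 33×35/40 = 28.8750, running total 240.88
Total 240.88.

240.88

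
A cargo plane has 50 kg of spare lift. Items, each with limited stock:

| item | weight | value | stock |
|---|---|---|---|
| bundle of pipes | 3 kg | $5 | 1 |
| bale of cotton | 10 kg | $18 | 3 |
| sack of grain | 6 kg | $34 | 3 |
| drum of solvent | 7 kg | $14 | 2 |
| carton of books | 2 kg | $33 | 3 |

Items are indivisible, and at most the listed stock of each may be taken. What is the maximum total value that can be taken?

$247

Top feasible selections:
- 1×bale of cotton + 3×sack of grain + 2×drum of solvent + 3×carton of books: weight 48, value 247
- 1×bundle of pipes + 2×bale of cotton + 3×sack of grain + 3×carton of books: weight 47, value 242
Best: $247.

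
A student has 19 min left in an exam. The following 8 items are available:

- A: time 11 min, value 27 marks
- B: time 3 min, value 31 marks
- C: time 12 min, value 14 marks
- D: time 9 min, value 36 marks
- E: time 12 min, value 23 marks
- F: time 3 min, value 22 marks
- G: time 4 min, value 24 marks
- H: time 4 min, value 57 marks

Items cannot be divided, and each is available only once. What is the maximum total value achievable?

146 marks

Check high-value combinations within 19 min:
- B+D+F+H: time 3+9+3+4=19, value 31+36+22+57=146
- B+F+G+H: time 3+3+4+4=14, value 31+22+24+57=134
- B+D+H: time 3+9+4=16, value 31+36+57=124
- D+G+H: time 9+4+4=17, value 36+24+57=117
- D+F+H: time 9+3+4=16, value 36+22+57=115
Best: 146 marks.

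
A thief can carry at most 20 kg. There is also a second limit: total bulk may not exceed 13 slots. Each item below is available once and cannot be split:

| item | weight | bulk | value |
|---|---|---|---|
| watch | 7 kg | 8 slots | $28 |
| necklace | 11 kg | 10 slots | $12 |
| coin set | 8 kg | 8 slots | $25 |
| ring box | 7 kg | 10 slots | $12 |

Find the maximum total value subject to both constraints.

Feasible sets respecting both limits:
- watch: weight 7, bulk 8, value 28
- coin set: weight 8, bulk 8, value 25
- necklace: weight 11, bulk 10, value 12
Best: $28.

$28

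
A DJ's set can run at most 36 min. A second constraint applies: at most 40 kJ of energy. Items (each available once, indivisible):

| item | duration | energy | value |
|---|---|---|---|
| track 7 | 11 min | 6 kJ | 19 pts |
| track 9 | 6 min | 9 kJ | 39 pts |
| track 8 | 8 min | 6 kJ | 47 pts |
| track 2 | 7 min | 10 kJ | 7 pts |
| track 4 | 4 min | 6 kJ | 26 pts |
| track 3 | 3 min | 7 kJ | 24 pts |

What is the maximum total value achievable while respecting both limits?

155 pts

Feasible sets respecting both limits:
- track 7+track 9+track 8+track 4+track 3: duration 32, energy 34, value 155
- track 9+track 8+track 2+track 4+track 3: duration 28, energy 38, value 143
- track 7+track 9+track 8+track 2+track 4: duration 36, energy 37, value 138
Best: 155 pts.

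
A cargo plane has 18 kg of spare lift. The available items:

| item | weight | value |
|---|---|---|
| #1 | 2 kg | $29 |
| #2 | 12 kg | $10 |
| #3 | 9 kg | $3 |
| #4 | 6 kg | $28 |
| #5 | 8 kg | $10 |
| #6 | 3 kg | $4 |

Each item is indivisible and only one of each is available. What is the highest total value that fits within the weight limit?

$67

Check high-value combinations within 18 kg:
- #1+#4+#5: weight 2+6+8=16, value 29+28+10=67
- #1+#4+#6: weight 2+6+3=11, value 29+28+4=61
- #1+#3+#4: weight 2+9+6=17, value 29+3+28=60
- #1+#4: weight 2+6=8, value 29+28=57
Best: $67.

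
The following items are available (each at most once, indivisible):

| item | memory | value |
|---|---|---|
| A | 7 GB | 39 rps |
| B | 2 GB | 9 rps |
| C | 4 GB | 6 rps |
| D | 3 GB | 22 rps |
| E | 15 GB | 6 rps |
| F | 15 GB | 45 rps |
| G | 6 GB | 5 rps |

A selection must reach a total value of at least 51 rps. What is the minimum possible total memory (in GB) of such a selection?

Subsets with value ≥ 51, sorted by total memory:
- A+D: memory 10, value 61
- A+B+D: memory 12, value 70
Minimum memory: 10 GB.

10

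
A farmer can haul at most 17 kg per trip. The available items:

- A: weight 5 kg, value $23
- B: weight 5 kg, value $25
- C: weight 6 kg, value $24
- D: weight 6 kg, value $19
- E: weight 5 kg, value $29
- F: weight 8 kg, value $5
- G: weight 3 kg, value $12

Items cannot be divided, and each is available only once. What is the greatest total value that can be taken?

Check high-value combinations within 17 kg:
- B+C+E: weight 5+6+5=16, value 25+24+29=78
- A+B+E: weight 5+5+5=15, value 23+25+29=77
- A+C+E: weight 5+6+5=16, value 23+24+29=76
Best: $78.

$78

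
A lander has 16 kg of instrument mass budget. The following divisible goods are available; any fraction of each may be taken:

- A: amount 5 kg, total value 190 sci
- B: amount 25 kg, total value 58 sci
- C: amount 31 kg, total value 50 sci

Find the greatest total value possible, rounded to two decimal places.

Take in order of value per unit:
- A (190/5 per unit): all 5 → value 190, running total 190.00
- B (58/25 per unit): 11 of 25 → value 11×58/25 = 25.5200, running total 215.52
Total 215.52.

215.52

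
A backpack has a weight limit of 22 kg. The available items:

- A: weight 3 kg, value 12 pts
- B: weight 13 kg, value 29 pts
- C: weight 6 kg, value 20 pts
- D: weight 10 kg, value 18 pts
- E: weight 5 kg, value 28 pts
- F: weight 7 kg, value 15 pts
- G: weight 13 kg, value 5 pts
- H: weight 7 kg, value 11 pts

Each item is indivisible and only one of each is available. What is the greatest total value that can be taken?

Check high-value combinations within 22 kg:
- A+C+E+F: weight 3+6+5+7=21, value 12+20+28+15=75
- A+C+E+H: weight 3+6+5+7=21, value 12+20+28+11=71
- A+B+E: weight 3+13+5=21, value 12+29+28=69
- C+D+E: weight 6+10+5=21, value 20+18+28=66
Best: 75 pts.

75 pts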